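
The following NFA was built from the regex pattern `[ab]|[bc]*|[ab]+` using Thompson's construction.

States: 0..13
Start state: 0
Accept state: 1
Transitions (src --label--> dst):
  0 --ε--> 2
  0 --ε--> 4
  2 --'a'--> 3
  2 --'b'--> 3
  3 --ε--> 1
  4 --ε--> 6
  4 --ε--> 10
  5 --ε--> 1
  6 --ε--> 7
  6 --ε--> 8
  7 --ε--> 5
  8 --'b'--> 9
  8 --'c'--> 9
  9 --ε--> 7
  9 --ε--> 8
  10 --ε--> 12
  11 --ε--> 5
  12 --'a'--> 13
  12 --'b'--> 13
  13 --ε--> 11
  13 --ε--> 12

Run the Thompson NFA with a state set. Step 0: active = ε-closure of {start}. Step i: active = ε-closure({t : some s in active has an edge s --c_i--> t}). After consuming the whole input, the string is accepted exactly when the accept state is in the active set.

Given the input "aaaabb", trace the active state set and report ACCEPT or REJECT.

Answer: ACCEPT

Steps:
S₀ = ε-closure({0}) = {0,1,2,4,5,6,7,8,10,12}
'a' @ 1: {1,3,5,11,12,13}  (accept∈set)
'a' @ 2: {1,5,11,12,13}  (accept∈set)
'a' @ 3: {1,5,11,12,13}  (accept∈set)
'a' @ 4: {1,5,11,12,13}  (accept∈set)
'b' @ 5: {1,5,11,12,13}  (accept∈set)
'b' @ 6: {1,5,11,12,13}  (accept∈set)
end set {1,5,11,12,13} — state 1 in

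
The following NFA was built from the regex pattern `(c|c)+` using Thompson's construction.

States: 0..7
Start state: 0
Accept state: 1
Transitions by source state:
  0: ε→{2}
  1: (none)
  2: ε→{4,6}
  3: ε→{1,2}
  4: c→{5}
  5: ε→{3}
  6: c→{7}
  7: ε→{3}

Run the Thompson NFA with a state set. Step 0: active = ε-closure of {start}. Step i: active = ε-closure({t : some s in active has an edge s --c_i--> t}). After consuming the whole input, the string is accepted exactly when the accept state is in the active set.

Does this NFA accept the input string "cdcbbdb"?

initial (ε-close {0}): {0,2,4,6}
'c' @ 1: {1,2,3,4,5,6,7}  ✓accept
'd' @ 2: {}  — dead — no transitions
rest 'cbbdb' ignored (set empty)
after full input: {}  (accept=1 not in)

Answer: REJECT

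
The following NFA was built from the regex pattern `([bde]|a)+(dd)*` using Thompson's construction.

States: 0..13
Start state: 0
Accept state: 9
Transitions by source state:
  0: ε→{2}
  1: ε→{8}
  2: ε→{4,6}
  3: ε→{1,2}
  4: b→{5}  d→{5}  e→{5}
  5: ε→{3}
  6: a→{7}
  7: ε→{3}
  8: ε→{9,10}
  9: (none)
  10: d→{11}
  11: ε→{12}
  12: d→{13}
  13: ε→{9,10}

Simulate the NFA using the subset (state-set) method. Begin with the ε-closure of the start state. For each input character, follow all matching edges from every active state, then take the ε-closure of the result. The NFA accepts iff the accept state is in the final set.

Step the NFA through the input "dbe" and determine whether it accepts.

Answer: ACCEPT

Trace:
S₀ = ε-closure({0}) = {0,2,4,6}
'd' @ 1: {1,2,3,4,5,6,8,9,10}  ✓accept
'b' @ 2: {1,2,3,4,5,6,8,9,10}  ✓accept
'e' @ 3: {1,2,3,4,5,6,8,9,10}  ✓accept
after full input: {1,2,3,4,5,6,8,9,10}  (accept=9 in)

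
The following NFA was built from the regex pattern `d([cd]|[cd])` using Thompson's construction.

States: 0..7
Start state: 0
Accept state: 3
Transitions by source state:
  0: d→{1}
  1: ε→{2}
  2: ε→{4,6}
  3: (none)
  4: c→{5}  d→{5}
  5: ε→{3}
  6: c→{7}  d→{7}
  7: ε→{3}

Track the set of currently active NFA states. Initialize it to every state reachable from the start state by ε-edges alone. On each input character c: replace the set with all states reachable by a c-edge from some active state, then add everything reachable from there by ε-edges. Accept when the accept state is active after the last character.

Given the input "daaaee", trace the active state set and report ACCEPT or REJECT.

Answer: REJECT

Trace:
S₀ = ε-closure({0}) = {0}
'd' @ 1: {1,2,4,6}
'a' @ 2: {}  — no active states
rest 'aaee' ignored (set empty)
end set {} — state 3 not in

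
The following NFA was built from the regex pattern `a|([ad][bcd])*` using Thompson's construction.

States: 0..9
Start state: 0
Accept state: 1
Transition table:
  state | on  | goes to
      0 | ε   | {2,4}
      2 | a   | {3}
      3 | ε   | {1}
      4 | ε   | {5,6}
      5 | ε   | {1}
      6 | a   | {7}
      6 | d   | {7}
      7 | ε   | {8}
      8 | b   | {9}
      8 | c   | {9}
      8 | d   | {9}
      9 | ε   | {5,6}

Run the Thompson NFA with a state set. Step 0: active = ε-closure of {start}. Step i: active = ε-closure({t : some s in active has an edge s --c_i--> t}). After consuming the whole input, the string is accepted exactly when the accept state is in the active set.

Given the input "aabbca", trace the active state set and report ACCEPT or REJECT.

Answer: REJECT

Trace:
initial (ε-close {0}): {0,1,2,4,5,6}
'a' @ 1: {1,3,7,8}  ✓accept
'a' @ 2: {}  — no active states
rest 'bbca' ignored (set empty)
final: {}; accept 1 not in set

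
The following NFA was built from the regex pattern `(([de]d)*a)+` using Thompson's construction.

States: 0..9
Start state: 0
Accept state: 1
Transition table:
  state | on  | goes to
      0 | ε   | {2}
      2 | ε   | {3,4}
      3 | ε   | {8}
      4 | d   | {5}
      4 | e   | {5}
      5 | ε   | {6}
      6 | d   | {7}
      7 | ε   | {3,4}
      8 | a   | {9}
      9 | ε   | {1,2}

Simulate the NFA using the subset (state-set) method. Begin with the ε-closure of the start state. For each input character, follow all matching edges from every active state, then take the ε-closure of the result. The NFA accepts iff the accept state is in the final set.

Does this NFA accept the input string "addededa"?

S₀ = ε-closure({0}) = {0,2,3,4,8}
'a' @ 1: {1,2,3,4,8,9}  ✓accept
'd' @ 2: {5,6}
'd' @ 3: {3,4,7,8}
'e' @ 4: {5,6}
'd' @ 5: {3,4,7,8}
'e' @ 6: {5,6}
'd' @ 7: {3,4,7,8}
'a' @ 8: {1,2,3,4,8,9}  ✓accept
final: {1,2,3,4,8,9}; accept 1 in set

Answer: ACCEPT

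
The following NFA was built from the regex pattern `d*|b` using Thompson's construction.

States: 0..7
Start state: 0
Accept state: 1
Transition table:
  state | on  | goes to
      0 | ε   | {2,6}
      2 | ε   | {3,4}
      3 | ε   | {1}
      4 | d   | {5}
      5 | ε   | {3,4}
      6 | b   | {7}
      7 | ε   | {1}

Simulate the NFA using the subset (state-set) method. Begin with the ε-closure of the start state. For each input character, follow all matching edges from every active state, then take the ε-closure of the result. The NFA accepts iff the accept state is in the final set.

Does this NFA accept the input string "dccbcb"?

initial (ε-close {0}): {0,1,2,3,4,6}
'd' @ 1: {1,3,4,5}  [accepting]
'c' @ 2: {}  — state set empty
rest 'cbcb' ignored (set empty)
after full input: {}  (accept=1 not in)

Answer: REJECT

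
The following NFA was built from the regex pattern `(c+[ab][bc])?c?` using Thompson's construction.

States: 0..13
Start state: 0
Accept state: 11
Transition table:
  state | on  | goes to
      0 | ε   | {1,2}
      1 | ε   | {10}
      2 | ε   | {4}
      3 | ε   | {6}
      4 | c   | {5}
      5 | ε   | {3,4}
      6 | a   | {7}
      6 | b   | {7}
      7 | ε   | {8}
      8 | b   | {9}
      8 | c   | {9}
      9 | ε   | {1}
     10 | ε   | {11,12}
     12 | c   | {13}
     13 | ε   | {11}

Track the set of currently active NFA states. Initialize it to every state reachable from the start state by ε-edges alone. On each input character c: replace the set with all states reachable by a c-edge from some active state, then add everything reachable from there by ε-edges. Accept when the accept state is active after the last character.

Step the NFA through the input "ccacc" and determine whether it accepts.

initial (ε-close {0}): {0,1,2,4,10,11,12}
'c' @ 1: {3,4,5,6,11,13}  ✓accept
'c' @ 2: {3,4,5,6}
'a' @ 3: {7,8}
'c' @ 4: {1,9,10,11,12}  ✓accept
'c' @ 5: {11,13}  ✓accept
final: {11,13}; accept 11 in set

Answer: ACCEPT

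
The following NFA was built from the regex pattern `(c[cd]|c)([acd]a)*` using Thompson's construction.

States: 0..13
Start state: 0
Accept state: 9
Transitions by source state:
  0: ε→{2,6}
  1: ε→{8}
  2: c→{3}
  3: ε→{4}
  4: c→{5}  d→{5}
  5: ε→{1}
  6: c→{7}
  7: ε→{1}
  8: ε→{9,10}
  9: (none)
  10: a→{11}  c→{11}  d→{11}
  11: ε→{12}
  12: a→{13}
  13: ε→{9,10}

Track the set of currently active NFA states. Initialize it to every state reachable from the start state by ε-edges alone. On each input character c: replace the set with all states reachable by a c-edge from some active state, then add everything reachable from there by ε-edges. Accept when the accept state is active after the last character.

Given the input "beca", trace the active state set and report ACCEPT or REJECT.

start: ε-closure({0}) = {0,2,6}
'b' @ 1: {}  — no active states
rest 'eca' ignored (set empty)
final: {}; accept 9 not in set

Answer: REJECT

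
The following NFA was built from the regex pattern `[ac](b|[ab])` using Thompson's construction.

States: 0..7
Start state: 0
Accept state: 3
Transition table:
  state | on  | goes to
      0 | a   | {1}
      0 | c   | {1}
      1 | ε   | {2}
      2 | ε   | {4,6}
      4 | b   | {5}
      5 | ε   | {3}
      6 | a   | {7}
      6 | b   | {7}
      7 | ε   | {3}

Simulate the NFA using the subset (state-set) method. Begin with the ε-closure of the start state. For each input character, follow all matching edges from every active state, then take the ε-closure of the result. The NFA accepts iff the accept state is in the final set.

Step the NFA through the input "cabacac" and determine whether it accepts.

initial (ε-close {0}): {0}
'c' @ 1: {1,2,4,6}
'a' @ 2: {3,7}  (accept∈set)
'b' @ 3: {}  — no active states
rest 'acac' ignored (set empty)
final: {}; accept 3 not in set

Answer: REJECT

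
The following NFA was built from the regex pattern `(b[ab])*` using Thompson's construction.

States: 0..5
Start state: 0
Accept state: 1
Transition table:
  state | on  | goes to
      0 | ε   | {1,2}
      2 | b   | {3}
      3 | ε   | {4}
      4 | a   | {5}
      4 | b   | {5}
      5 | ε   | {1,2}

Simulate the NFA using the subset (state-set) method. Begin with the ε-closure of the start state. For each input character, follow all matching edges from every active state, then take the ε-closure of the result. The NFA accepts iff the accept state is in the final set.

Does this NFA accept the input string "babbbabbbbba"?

Answer: ACCEPT

Trace:
start: ε-closure({0}) = {0,1,2}
'b' @ 1: {3,4}
'a' @ 2: {1,2,5}  ✓accept
'b' @ 3: {3,4}
'b' @ 4: {1,2,5}  ✓accept
'b' @ 5: {3,4}
'a' @ 6: {1,2,5}  ✓accept
'b' @ 7: {3,4}
'b' @ 8: {1,2,5}  ✓accept
'b' @ 9: {3,4}
'b' @ 10: {1,2,5}  ✓accept
'b' @ 11: {3,4}
'a' @ 12: {1,2,5}  ✓accept
end set {1,2,5} — state 1 in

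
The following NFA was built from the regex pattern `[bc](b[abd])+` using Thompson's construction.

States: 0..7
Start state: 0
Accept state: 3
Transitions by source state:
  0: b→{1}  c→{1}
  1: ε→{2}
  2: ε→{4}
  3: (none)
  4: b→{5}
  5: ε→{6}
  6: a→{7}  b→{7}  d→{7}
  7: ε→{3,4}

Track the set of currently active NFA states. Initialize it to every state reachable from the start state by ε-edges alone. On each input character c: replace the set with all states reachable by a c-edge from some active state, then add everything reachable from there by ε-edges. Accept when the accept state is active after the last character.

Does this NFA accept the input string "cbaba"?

S₀ = ε-closure({0}) = {0}
'c' @ 1: {1,2,4}
'b' @ 2: {5,6}
'a' @ 3: {3,4,7}  (accept∈set)
'b' @ 4: {5,6}
'a' @ 5: {3,4,7}  (accept∈set)
end set {3,4,7} — state 3 in

Answer: ACCEPT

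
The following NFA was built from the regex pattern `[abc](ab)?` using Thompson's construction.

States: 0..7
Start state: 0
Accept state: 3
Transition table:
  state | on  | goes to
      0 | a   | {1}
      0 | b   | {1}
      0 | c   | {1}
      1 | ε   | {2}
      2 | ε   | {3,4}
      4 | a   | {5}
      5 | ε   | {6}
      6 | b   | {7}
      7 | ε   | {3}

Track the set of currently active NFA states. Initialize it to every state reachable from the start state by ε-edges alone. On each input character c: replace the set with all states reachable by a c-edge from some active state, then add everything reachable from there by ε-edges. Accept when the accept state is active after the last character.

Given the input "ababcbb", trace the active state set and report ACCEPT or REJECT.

Answer: REJECT

Trace:
start: ε-closure({0}) = {0}
'a' @ 1: {1,2,3,4}  (accept∈set)
'b' @ 2: {}  — no active states
rest 'abcbb' ignored (set empty)
after full input: {}  (accept=3 not in)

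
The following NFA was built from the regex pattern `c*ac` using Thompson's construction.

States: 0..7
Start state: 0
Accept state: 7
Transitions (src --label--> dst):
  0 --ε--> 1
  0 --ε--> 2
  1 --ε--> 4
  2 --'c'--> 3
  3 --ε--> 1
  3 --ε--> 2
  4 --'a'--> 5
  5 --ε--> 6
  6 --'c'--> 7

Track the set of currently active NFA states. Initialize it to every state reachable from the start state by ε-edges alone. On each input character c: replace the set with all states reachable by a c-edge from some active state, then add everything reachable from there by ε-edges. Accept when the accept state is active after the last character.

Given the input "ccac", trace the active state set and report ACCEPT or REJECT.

Answer: ACCEPT

Steps:
S₀ = ε-closure({0}) = {0,1,2,4}
'c' @ 1: {1,2,3,4}
'c' @ 2: {1,2,3,4}
'a' @ 3: {5,6}
'c' @ 4: {7}  ✓accept
after full input: {7}  (accept=7 in)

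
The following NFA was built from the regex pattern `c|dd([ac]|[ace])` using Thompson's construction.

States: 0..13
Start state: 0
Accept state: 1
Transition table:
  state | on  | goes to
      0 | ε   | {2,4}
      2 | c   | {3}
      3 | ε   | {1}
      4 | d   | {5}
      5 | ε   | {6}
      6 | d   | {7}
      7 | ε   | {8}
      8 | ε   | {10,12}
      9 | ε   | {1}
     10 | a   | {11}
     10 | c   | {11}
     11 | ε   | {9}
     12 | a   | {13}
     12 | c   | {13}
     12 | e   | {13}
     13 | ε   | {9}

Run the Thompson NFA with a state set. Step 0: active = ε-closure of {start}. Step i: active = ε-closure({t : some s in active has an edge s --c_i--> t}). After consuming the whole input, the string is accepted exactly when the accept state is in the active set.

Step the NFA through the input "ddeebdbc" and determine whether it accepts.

start: ε-closure({0}) = {0,2,4}
'd' @ 1: {5,6}
'd' @ 2: {7,8,10,12}
'e' @ 3: {1,9,13}  (accept∈set)
'e' @ 4: {}  — state set empty
rest 'bdbc' ignored (set empty)
final: {}; accept 1 not in set

Answer: REJECT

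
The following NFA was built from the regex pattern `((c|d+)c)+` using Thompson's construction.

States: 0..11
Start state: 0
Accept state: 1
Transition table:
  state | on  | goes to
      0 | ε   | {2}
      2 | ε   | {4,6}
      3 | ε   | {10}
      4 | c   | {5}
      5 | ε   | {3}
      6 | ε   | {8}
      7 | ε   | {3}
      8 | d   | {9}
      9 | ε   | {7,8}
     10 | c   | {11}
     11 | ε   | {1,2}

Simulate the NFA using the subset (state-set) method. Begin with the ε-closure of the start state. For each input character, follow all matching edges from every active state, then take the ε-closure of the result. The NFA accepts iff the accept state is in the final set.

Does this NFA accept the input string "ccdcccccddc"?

Answer: ACCEPT

Steps:
start: ε-closure({0}) = {0,2,4,6,8}
'c' @ 1: {3,5,10}
'c' @ 2: {1,2,4,6,8,11}  (accept∈set)
'd' @ 3: {3,7,8,9,10}
'c' @ 4: {1,2,4,6,8,11}  (accept∈set)
'c' @ 5: {3,5,10}
'c' @ 6: {1,2,4,6,8,11}  (accept∈set)
'c' @ 7: {3,5,10}
'c' @ 8: {1,2,4,6,8,11}  (accept∈set)
'd' @ 9: {3,7,8,9,10}
'd' @ 10: {3,7,8,9,10}
'c' @ 11: {1,2,4,6,8,11}  (accept∈set)
after full input: {1,2,4,6,8,11}  (accept=1 in)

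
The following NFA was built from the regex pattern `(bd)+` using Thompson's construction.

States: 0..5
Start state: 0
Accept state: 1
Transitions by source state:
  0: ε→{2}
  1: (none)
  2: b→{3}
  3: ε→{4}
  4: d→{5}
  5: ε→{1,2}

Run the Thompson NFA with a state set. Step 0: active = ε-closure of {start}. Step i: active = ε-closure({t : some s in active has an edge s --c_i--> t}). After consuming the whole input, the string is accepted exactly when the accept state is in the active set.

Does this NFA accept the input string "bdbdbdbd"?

S₀ = ε-closure({0}) = {0,2}
'b' @ 1: {3,4}
'd' @ 2: {1,2,5}  (accept∈set)
'b' @ 3: {3,4}
'd' @ 4: {1,2,5}  (accept∈set)
'b' @ 5: {3,4}
'd' @ 6: {1,2,5}  (accept∈set)
'b' @ 7: {3,4}
'd' @ 8: {1,2,5}  (accept∈set)
final: {1,2,5}; accept 1 in set

Answer: ACCEPT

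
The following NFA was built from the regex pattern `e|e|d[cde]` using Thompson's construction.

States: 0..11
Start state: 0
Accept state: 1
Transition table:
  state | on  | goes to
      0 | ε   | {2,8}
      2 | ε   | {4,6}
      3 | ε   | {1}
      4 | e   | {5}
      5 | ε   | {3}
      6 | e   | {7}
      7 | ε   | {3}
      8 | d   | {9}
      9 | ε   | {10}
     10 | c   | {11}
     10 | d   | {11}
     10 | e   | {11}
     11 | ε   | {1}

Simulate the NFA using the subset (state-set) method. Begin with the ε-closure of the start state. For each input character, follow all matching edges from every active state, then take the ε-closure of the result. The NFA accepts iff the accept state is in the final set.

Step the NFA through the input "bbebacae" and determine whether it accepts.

initial (ε-close {0}): {0,2,4,6,8}
'b' @ 1: {}  — state set empty
rest 'bebacae' ignored (set empty)
final: {}; accept 1 not in set

Answer: REJECT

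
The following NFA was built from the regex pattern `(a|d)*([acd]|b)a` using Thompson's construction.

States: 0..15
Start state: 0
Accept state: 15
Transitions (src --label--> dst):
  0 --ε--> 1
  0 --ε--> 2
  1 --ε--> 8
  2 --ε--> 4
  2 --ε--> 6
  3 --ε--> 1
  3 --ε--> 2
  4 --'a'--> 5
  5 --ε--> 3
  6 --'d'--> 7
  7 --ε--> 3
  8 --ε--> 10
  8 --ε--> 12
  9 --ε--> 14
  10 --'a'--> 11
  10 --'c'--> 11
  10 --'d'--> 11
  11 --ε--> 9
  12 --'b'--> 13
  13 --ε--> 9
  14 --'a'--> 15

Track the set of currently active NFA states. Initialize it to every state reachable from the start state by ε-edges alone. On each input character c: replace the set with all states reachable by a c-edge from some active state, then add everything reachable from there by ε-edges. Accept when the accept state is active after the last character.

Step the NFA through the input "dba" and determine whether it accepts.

start: ε-closure({0}) = {0,1,2,4,6,8,10,12}
'd' @ 1: {1,2,3,4,6,7,8,9,10,11,12,14}
'b' @ 2: {9,13,14}
'a' @ 3: {15}  [accepting]
final: {15}; accept 15 in set

Answer: ACCEPT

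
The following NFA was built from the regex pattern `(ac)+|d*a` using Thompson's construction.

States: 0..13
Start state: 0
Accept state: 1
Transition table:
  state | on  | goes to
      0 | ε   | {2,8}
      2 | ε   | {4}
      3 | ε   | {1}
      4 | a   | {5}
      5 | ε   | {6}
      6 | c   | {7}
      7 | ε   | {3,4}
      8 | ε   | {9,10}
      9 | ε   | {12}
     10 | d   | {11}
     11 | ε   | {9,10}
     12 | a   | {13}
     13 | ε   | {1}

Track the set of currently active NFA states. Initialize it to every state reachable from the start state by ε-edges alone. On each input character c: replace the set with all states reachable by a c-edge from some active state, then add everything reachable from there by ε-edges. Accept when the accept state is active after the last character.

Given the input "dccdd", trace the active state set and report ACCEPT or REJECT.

Answer: REJECT

Derivation:
S₀ = ε-closure({0}) = {0,2,4,8,9,10,12}
'd' @ 1: {9,10,11,12}
'c' @ 2: {}  — dead — no transitions
rest 'cdd' ignored (set empty)
final: {}; accept 1 not in set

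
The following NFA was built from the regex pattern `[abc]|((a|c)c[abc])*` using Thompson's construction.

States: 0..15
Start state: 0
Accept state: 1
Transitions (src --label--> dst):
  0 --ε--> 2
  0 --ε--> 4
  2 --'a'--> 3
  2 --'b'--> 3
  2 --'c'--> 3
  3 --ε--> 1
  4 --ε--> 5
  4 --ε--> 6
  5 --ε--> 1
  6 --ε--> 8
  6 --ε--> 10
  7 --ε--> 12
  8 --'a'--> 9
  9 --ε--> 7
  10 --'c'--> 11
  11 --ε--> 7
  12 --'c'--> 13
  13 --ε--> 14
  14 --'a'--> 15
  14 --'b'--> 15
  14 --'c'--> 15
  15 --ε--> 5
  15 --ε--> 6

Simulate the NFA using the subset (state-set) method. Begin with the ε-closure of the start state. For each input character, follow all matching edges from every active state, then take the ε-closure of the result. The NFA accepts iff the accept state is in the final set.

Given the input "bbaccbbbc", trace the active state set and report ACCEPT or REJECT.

start: ε-closure({0}) = {0,1,2,4,5,6,8,10}
'b' @ 1: {1,3}  ✓accept
'b' @ 2: {}  — state set empty
rest 'accbbbc' ignored (set empty)
after full input: {}  (accept=1 not in)

Answer: REJECT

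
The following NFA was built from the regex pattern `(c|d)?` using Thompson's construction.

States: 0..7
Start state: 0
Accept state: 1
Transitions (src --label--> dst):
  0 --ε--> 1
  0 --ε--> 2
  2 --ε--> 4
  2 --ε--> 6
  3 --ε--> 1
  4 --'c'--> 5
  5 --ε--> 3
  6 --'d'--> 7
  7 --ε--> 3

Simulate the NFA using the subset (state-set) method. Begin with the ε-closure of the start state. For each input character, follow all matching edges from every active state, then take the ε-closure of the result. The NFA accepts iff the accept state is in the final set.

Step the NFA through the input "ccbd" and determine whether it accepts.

initial (ε-close {0}): {0,1,2,4,6}
'c' @ 1: {1,3,5}  [accepting]
'c' @ 2: {}  — no active states
rest 'bd' ignored (set empty)
end set {} — state 1 not in

Answer: REJECT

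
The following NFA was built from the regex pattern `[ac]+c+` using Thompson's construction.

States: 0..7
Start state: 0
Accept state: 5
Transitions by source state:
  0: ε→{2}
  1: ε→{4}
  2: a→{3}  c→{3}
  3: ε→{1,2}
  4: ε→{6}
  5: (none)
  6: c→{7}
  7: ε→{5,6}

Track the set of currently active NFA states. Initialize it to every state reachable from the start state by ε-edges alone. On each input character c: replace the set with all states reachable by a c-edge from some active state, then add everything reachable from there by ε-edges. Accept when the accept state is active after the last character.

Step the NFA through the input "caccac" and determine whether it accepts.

Answer: ACCEPT

Trace:
S₀ = ε-closure({0}) = {0,2}
'c' @ 1: {1,2,3,4,6}
'a' @ 2: {1,2,3,4,6}
'c' @ 3: {1,2,3,4,5,6,7}  [accepting]
'c' @ 4: {1,2,3,4,5,6,7}  [accepting]
'a' @ 5: {1,2,3,4,6}
'c' @ 6: {1,2,3,4,5,6,7}  [accepting]
final: {1,2,3,4,5,6,7}; accept 5 in set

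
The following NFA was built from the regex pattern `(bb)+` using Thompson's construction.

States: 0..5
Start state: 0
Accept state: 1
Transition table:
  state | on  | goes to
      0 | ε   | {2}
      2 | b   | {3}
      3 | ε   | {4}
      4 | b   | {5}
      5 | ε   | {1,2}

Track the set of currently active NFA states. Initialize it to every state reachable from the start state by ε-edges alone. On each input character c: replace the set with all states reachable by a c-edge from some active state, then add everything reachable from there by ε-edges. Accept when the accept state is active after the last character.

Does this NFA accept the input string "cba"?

start: ε-closure({0}) = {0,2}
'c' @ 1: {}  — state set empty
rest 'ba' ignored (set empty)
final: {}; accept 1 not in set

Answer: REJECT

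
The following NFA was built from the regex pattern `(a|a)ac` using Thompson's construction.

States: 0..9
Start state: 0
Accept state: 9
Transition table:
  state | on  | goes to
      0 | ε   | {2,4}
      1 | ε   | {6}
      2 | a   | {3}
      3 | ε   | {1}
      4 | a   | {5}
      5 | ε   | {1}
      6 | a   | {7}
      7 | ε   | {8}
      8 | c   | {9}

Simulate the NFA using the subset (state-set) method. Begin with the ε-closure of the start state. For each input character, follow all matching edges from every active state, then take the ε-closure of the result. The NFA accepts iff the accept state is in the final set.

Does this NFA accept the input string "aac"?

initial (ε-close {0}): {0,2,4}
'a' @ 1: {1,3,5,6}
'a' @ 2: {7,8}
'c' @ 3: {9}  (accept∈set)
final: {9}; accept 9 in set

Answer: ACCEPT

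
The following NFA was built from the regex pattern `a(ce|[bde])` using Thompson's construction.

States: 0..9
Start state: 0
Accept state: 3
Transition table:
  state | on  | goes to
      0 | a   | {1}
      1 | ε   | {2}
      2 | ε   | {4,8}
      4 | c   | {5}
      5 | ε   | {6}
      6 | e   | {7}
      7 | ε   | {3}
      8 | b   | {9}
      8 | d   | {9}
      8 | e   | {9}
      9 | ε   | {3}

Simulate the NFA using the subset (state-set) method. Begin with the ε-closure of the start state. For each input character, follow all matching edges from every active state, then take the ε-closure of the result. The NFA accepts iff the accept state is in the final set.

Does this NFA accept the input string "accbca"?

start: ε-closure({0}) = {0}
'a' @ 1: {1,2,4,8}
'c' @ 2: {5,6}
'c' @ 3: {}  — no active states
rest 'bca' ignored (set empty)
after full input: {}  (accept=3 not in)

Answer: REJECT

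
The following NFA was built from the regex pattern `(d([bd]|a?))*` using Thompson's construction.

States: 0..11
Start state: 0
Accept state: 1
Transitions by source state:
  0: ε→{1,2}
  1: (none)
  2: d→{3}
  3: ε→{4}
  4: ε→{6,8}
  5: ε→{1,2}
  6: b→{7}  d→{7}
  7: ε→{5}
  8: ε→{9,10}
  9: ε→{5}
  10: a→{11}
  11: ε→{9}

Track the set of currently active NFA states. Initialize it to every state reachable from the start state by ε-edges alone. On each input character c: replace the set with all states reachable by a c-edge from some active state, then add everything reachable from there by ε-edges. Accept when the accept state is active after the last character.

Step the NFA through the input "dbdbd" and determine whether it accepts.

Answer: ACCEPT

Trace:
initial (ε-close {0}): {0,1,2}
'd' @ 1: {1,2,3,4,5,6,8,9,10}  ✓accept
'b' @ 2: {1,2,5,7}  ✓accept
'd' @ 3: {1,2,3,4,5,6,8,9,10}  ✓accept
'b' @ 4: {1,2,5,7}  ✓accept
'd' @ 5: {1,2,3,4,5,6,8,9,10}  ✓accept
final: {1,2,3,4,5,6,8,9,10}; accept 1 in set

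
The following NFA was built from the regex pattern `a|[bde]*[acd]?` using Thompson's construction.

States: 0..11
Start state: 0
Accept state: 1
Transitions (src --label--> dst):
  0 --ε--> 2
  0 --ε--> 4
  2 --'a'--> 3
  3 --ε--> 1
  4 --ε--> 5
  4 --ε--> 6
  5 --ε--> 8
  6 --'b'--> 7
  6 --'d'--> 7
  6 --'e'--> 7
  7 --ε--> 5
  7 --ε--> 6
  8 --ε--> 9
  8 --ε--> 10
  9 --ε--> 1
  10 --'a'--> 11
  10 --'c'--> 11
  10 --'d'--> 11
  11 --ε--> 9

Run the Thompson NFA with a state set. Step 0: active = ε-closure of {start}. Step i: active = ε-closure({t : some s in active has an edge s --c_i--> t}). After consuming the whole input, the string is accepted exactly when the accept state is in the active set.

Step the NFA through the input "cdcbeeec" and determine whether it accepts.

S₀ = ε-closure({0}) = {0,1,2,4,5,6,8,9,10}
'c' @ 1: {1,9,11}  [accepting]
'd' @ 2: {}  — state set empty
rest 'cbeeec' ignored (set empty)
end set {} — state 1 not in

Answer: REJECT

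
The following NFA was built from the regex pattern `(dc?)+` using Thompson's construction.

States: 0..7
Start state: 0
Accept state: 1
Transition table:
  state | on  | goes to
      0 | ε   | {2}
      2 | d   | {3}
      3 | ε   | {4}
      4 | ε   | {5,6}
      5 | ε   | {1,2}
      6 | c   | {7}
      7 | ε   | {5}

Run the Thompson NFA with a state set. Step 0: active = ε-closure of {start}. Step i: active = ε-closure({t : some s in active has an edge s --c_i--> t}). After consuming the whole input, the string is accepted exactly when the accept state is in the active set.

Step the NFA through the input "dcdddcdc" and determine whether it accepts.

Answer: ACCEPT

Trace:
initial (ε-close {0}): {0,2}
'd' @ 1: {1,2,3,4,5,6}  [accepting]
'c' @ 2: {1,2,5,7}  [accepting]
'd' @ 3: {1,2,3,4,5,6}  [accepting]
'd' @ 4: {1,2,3,4,5,6}  [accepting]
'd' @ 5: {1,2,3,4,5,6}  [accepting]
'c' @ 6: {1,2,5,7}  [accepting]
'd' @ 7: {1,2,3,4,5,6}  [accepting]
'c' @ 8: {1,2,5,7}  [accepting]
after full input: {1,2,5,7}  (accept=1 in)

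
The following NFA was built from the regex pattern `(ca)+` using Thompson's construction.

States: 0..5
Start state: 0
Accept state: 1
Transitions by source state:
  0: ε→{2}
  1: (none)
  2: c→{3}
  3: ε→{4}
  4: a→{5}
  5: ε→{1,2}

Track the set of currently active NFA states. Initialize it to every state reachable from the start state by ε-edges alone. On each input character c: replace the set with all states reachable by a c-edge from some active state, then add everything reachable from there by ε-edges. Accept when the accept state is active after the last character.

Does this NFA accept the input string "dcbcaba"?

initial (ε-close {0}): {0,2}
'd' @ 1: {}  — state set empty
rest 'cbcaba' ignored (set empty)
after full input: {}  (accept=1 not in)

Answer: REJECT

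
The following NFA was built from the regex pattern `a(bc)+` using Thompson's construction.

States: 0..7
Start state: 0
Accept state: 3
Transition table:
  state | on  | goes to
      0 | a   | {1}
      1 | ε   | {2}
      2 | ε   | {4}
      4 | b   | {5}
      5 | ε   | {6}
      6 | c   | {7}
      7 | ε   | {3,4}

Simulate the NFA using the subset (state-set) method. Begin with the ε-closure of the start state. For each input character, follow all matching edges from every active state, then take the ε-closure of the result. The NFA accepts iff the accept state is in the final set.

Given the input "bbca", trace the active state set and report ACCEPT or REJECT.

Answer: REJECT

Trace:
initial (ε-close {0}): {0}
'b' @ 1: {}  — state set empty
rest 'bca' ignored (set empty)
after full input: {}  (accept=3 not in)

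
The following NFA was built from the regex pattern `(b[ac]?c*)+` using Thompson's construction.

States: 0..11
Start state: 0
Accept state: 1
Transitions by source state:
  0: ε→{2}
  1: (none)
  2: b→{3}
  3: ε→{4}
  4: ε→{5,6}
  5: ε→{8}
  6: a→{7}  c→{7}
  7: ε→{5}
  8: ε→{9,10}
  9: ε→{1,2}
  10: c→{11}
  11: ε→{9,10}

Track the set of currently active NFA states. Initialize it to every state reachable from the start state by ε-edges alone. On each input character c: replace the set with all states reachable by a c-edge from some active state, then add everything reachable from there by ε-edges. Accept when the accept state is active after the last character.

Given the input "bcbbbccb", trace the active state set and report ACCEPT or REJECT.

Answer: ACCEPT

Trace:
initial (ε-close {0}): {0,2}
'b' @ 1: {1,2,3,4,5,6,8,9,10}  (accept∈set)
'c' @ 2: {1,2,5,7,8,9,10,11}  (accept∈set)
'b' @ 3: {1,2,3,4,5,6,8,9,10}  (accept∈set)
'b' @ 4: {1,2,3,4,5,6,8,9,10}  (accept∈set)
'b' @ 5: {1,2,3,4,5,6,8,9,10}  (accept∈set)
'c' @ 6: {1,2,5,7,8,9,10,11}  (accept∈set)
'c' @ 7: {1,2,9,10,11}  (accept∈set)
'b' @ 8: {1,2,3,4,5,6,8,9,10}  (accept∈set)
end set {1,2,3,4,5,6,8,9,10} — state 1 in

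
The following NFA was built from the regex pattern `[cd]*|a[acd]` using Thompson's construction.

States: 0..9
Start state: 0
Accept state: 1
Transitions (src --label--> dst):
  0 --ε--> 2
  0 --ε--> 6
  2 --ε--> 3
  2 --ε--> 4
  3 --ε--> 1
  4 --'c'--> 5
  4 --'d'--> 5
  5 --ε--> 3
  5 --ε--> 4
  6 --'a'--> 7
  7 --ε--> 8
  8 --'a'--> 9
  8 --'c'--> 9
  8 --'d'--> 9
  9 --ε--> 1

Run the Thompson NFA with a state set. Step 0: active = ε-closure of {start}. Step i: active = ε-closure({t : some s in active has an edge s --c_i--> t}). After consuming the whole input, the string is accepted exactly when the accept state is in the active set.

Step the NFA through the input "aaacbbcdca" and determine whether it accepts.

Answer: REJECT

Trace:
start: ε-closure({0}) = {0,1,2,3,4,6}
'a' @ 1: {7,8}
'a' @ 2: {1,9}  (accept∈set)
'a' @ 3: {}  — dead — no transitions
rest 'cbbcdca' ignored (set empty)
final: {}; accept 1 not in set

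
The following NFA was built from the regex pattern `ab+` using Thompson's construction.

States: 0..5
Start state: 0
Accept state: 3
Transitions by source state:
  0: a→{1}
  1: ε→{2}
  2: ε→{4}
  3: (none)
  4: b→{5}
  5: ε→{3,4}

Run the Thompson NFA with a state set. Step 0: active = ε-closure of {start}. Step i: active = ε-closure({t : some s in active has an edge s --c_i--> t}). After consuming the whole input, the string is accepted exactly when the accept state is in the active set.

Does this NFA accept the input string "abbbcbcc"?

initial (ε-close {0}): {0}
'a' @ 1: {1,2,4}
'b' @ 2: {3,4,5}  ✓accept
'b' @ 3: {3,4,5}  ✓accept
'b' @ 4: {3,4,5}  ✓accept
'c' @ 5: {}  — dead — no transitions
rest 'bcc' ignored (set empty)
final: {}; accept 3 not in set

Answer: REJECT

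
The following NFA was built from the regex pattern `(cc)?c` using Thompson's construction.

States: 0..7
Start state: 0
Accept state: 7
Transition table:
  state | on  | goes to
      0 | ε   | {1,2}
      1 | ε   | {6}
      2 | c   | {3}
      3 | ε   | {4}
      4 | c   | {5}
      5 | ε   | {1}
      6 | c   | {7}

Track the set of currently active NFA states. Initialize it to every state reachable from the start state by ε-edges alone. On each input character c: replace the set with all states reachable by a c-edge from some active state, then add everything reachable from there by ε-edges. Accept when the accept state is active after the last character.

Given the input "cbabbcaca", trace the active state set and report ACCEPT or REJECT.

Answer: REJECT

Trace:
S₀ = ε-closure({0}) = {0,1,2,6}
'c' @ 1: {3,4,7}  (accept∈set)
'b' @ 2: {}  — dead — no transitions
rest 'abbcaca' ignored (set empty)
final: {}; accept 7 not in set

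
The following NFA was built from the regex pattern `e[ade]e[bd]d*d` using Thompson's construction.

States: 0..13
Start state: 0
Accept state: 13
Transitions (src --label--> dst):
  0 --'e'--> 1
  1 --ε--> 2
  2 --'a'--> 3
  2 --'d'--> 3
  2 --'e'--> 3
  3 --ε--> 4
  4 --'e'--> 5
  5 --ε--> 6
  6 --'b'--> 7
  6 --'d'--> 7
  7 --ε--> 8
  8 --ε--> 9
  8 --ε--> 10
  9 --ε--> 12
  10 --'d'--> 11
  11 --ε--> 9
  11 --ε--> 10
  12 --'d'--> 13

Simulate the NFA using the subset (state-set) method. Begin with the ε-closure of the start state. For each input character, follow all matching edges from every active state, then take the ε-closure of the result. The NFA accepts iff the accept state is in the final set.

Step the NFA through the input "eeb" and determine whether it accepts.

start: ε-closure({0}) = {0}
'e' @ 1: {1,2}
'e' @ 2: {3,4}
'b' @ 3: {}  — dead — no transitions
after full input: {}  (accept=13 not in)

Answer: REJECT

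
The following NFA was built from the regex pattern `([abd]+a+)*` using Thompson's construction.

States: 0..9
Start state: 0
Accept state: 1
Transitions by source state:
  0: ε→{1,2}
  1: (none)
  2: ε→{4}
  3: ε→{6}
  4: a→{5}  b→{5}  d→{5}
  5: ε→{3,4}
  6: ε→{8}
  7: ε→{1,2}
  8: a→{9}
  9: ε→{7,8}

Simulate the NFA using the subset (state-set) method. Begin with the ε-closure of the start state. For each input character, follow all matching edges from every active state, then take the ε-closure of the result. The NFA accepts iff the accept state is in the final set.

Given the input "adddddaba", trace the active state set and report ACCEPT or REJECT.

S₀ = ε-closure({0}) = {0,1,2,4}
'a' @ 1: {3,4,5,6,8}
'd' @ 2: {3,4,5,6,8}
'd' @ 3: {3,4,5,6,8}
'd' @ 4: {3,4,5,6,8}
'd' @ 5: {3,4,5,6,8}
'd' @ 6: {3,4,5,6,8}
'a' @ 7: {1,2,3,4,5,6,7,8,9}  [accepting]
'b' @ 8: {3,4,5,6,8}
'a' @ 9: {1,2,3,4,5,6,7,8,9}  [accepting]
after full input: {1,2,3,4,5,6,7,8,9}  (accept=1 in)

Answer: ACCEPT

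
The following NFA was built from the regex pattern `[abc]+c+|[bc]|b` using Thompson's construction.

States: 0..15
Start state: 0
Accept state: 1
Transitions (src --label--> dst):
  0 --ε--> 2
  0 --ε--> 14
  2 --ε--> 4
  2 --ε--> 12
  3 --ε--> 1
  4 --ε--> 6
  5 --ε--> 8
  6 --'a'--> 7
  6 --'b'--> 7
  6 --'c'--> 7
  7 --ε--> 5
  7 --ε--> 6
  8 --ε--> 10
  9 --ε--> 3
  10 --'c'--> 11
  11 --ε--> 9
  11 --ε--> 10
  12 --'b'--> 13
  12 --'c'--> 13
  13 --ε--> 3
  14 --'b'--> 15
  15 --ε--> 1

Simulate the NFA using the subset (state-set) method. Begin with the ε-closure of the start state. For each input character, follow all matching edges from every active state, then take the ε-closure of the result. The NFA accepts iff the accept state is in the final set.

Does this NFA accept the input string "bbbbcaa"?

Answer: REJECT

Trace:
start: ε-closure({0}) = {0,2,4,6,12,14}
'b' @ 1: {1,3,5,6,7,8,10,13,15}  ✓accept
'b' @ 2: {5,6,7,8,10}
'b' @ 3: {5,6,7,8,10}
'b' @ 4: {5,6,7,8,10}
'c' @ 5: {1,3,5,6,7,8,9,10,11}  ✓accept
'a' @ 6: {5,6,7,8,10}
'a' @ 7: {5,6,7,8,10}
final: {5,6,7,8,10}; accept 1 not in set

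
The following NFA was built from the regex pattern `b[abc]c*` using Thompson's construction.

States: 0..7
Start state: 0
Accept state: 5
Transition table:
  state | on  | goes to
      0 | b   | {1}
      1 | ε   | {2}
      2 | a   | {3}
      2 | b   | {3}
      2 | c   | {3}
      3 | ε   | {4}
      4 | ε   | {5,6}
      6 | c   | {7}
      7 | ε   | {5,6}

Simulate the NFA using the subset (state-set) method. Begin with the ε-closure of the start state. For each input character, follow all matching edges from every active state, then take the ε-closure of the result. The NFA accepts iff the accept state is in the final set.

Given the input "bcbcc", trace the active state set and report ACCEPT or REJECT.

Answer: REJECT

Steps:
S₀ = ε-closure({0}) = {0}
'b' @ 1: {1,2}
'c' @ 2: {3,4,5,6}  [accepting]
'b' @ 3: {}  — dead — no transitions
rest 'cc' ignored (set empty)
after full input: {}  (accept=5 not in)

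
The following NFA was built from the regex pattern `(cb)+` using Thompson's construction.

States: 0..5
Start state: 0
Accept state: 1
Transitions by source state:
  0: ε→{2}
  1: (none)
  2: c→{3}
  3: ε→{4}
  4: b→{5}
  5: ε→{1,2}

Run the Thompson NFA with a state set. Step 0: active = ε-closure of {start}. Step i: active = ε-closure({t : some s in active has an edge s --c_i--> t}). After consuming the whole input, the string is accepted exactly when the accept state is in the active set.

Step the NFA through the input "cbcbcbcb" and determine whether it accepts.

S₀ = ε-closure({0}) = {0,2}
'c' @ 1: {3,4}
'b' @ 2: {1,2,5}  (accept∈set)
'c' @ 3: {3,4}
'b' @ 4: {1,2,5}  (accept∈set)
'c' @ 5: {3,4}
'b' @ 6: {1,2,5}  (accept∈set)
'c' @ 7: {3,4}
'b' @ 8: {1,2,5}  (accept∈set)
end set {1,2,5} — state 1 in

Answer: ACCEPT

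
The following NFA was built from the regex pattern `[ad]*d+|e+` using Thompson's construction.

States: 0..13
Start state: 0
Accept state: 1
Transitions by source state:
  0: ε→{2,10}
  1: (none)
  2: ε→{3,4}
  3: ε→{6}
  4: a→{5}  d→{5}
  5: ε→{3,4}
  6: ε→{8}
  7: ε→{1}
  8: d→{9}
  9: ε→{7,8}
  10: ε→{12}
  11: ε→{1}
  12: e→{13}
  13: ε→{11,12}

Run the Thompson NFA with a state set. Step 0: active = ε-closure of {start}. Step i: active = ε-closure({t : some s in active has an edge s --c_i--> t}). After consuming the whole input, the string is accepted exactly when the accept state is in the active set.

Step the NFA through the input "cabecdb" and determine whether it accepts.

initial (ε-close {0}): {0,2,3,4,6,8,10,12}
'c' @ 1: {}  — state set empty
rest 'abecdb' ignored (set empty)
final: {}; accept 1 not in set

Answer: REJECT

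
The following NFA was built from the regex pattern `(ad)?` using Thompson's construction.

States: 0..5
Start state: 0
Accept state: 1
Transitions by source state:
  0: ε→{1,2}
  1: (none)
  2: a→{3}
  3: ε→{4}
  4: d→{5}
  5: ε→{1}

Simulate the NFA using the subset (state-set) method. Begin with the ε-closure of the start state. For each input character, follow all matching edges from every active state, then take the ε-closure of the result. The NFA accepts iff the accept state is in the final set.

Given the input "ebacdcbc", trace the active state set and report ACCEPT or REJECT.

Answer: REJECT

Trace:
start: ε-closure({0}) = {0,1,2}
'e' @ 1: {}  — no active states
rest 'bacdcbc' ignored (set empty)
end set {} — state 1 not in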